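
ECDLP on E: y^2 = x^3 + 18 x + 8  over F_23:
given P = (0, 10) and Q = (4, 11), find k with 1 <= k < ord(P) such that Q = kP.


Enumerate multiples of P until we hit Q = (4, 11):
  1P = (0, 10)
  2P = (13, 22)
  3P = (5, 19)
  4P = (1, 2)
  5P = (17, 11)
  6P = (22, 9)
  7P = (2, 11)
  8P = (4, 11)
Match found at i = 8.

k = 8


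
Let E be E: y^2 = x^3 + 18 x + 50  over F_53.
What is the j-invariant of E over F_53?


Delta = -16(4 a^3 + 27 b^2) mod 53 = 12
-1728 * (4 a)^3 = -1728 * (4*18)^3 mod 53 = 38
j = 38 * 12^(-1) mod 53 = 12

j = 12 (mod 53)


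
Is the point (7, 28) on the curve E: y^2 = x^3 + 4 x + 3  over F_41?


Check whether y^2 = x^3 + 4 x + 3 (mod 41) for (x, y) = (7, 28).
LHS: y^2 = 28^2 mod 41 = 5
RHS: x^3 + 4 x + 3 = 7^3 + 4*7 + 3 mod 41 = 5
LHS = RHS

Yes, on the curve


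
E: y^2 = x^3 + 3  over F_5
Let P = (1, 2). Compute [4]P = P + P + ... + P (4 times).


k = 4 = 100_2 (binary, LSB first: 001)
Double-and-add from P = (1, 2):
  bit 0 = 0: acc unchanged = O
  bit 1 = 0: acc unchanged = O
  bit 2 = 1: acc = O + (2, 4) = (2, 4)

4P = (2, 4)


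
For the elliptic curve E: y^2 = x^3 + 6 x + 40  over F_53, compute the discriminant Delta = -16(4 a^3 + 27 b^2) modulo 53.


4 a^3 + 27 b^2 = 4*6^3 + 27*40^2 = 864 + 43200 = 44064
Delta = -16 * (44064) = -705024
Delta mod 53 = 35

Delta = 35 (mod 53)


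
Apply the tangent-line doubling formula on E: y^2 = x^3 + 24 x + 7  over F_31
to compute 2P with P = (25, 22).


Doubling: s = (3 x1^2 + a) / (2 y1)
s = (3*25^2 + 24) / (2*22) mod 31 = 3
x3 = s^2 - 2 x1 mod 31 = 3^2 - 2*25 = 21
y3 = s (x1 - x3) - y1 mod 31 = 3 * (25 - 21) - 22 = 21

2P = (21, 21)


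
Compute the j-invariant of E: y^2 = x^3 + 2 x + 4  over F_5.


Delta = -16(4 a^3 + 27 b^2) mod 5 = 1
-1728 * (4 a)^3 = -1728 * (4*2)^3 mod 5 = 4
j = 4 * 1^(-1) mod 5 = 4

j = 4 (mod 5)


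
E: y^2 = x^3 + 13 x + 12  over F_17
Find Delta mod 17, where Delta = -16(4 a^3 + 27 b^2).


4 a^3 + 27 b^2 = 4*13^3 + 27*12^2 = 8788 + 3888 = 12676
Delta = -16 * (12676) = -202816
Delta mod 17 = 11

Delta = 11 (mod 17)


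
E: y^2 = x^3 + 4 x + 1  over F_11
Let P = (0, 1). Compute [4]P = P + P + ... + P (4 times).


k = 4 = 100_2 (binary, LSB first: 001)
Double-and-add from P = (0, 1):
  bit 0 = 0: acc unchanged = O
  bit 1 = 0: acc unchanged = O
  bit 2 = 1: acc = O + (7, 3) = (7, 3)

4P = (7, 3)


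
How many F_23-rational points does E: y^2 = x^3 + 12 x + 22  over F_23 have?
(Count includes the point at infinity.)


For each x in F_23, count y with y^2 = x^3 + 12 x + 22 mod 23:
  x = 1: RHS = 12, y in [9, 14]  -> 2 point(s)
  x = 2: RHS = 8, y in [10, 13]  -> 2 point(s)
  x = 3: RHS = 16, y in [4, 19]  -> 2 point(s)
  x = 5: RHS = 0, y in [0]  -> 1 point(s)
  x = 7: RHS = 12, y in [9, 14]  -> 2 point(s)
  x = 8: RHS = 9, y in [3, 20]  -> 2 point(s)
  x = 9: RHS = 8, y in [10, 13]  -> 2 point(s)
  x = 11: RHS = 13, y in [6, 17]  -> 2 point(s)
  x = 12: RHS = 8, y in [10, 13]  -> 2 point(s)
  x = 13: RHS = 6, y in [11, 12]  -> 2 point(s)
  x = 14: RHS = 13, y in [6, 17]  -> 2 point(s)
  x = 15: RHS = 12, y in [9, 14]  -> 2 point(s)
  x = 16: RHS = 9, y in [3, 20]  -> 2 point(s)
  x = 19: RHS = 2, y in [5, 18]  -> 2 point(s)
  x = 21: RHS = 13, y in [6, 17]  -> 2 point(s)
  x = 22: RHS = 9, y in [3, 20]  -> 2 point(s)
Affine points: 31. Add the point at infinity: total = 32.

#E(F_23) = 32


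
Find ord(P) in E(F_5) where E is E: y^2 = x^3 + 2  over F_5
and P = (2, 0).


Compute successive multiples of P until we hit O:
  1P = (2, 0)
  2P = O

ord(P) = 2


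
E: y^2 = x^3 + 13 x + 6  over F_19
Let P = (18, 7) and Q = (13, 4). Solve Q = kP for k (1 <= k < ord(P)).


Enumerate multiples of P until we hit Q = (13, 4):
  1P = (18, 7)
  2P = (13, 15)
  3P = (5, 14)
  4P = (0, 14)
  5P = (12, 16)
  6P = (15, 17)
  7P = (14, 5)
  8P = (11, 6)
  9P = (16, 15)
  10P = (1, 1)
  11P = (9, 4)
  12P = (9, 15)
  13P = (1, 18)
  14P = (16, 4)
  15P = (11, 13)
  16P = (14, 14)
  17P = (15, 2)
  18P = (12, 3)
  19P = (0, 5)
  20P = (5, 5)
  21P = (13, 4)
Match found at i = 21.

k = 21


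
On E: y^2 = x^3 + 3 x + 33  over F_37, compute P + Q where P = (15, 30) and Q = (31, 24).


P != Q, so use the chord formula.
s = (y2 - y1) / (x2 - x1) = (31) / (16) mod 37 = 32
x3 = s^2 - x1 - x2 mod 37 = 32^2 - 15 - 31 = 16
y3 = s (x1 - x3) - y1 mod 37 = 32 * (15 - 16) - 30 = 12

P + Q = (16, 12)


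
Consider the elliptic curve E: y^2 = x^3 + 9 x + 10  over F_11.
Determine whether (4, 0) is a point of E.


Check whether y^2 = x^3 + 9 x + 10 (mod 11) for (x, y) = (4, 0).
LHS: y^2 = 0^2 mod 11 = 0
RHS: x^3 + 9 x + 10 = 4^3 + 9*4 + 10 mod 11 = 0
LHS = RHS

Yes, on the curve


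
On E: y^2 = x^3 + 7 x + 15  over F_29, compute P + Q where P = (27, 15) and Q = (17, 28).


P != Q, so use the chord formula.
s = (y2 - y1) / (x2 - x1) = (13) / (19) mod 29 = 19
x3 = s^2 - x1 - x2 mod 29 = 19^2 - 27 - 17 = 27
y3 = s (x1 - x3) - y1 mod 29 = 19 * (27 - 27) - 15 = 14

P + Q = (27, 14)


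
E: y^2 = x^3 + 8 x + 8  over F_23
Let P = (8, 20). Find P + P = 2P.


Doubling: s = (3 x1^2 + a) / (2 y1)
s = (3*8^2 + 8) / (2*20) mod 23 = 5
x3 = s^2 - 2 x1 mod 23 = 5^2 - 2*8 = 9
y3 = s (x1 - x3) - y1 mod 23 = 5 * (8 - 9) - 20 = 21

2P = (9, 21)


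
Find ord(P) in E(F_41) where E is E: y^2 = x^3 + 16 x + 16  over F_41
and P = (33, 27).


Compute successive multiples of P until we hit O:
  1P = (33, 27)
  2P = (26, 3)
  3P = (13, 24)
  4P = (31, 2)
  5P = (0, 37)
  6P = (7, 26)
  7P = (40, 9)
  8P = (29, 33)
  ... (continuing to 24P)
  24P = O

ord(P) = 24


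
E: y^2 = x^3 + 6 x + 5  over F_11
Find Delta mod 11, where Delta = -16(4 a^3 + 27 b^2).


4 a^3 + 27 b^2 = 4*6^3 + 27*5^2 = 864 + 675 = 1539
Delta = -16 * (1539) = -24624
Delta mod 11 = 5

Delta = 5 (mod 11)


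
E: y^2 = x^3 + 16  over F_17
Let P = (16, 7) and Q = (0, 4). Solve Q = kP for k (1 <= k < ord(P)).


Enumerate multiples of P until we hit Q = (0, 4):
  1P = (16, 7)
  2P = (3, 14)
  3P = (0, 4)
Match found at i = 3.

k = 3


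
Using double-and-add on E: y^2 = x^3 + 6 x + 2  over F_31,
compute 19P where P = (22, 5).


k = 19 = 10011_2 (binary, LSB first: 11001)
Double-and-add from P = (22, 5):
  bit 0 = 1: acc = O + (22, 5) = (22, 5)
  bit 1 = 1: acc = (22, 5) + (27, 10) = (14, 3)
  bit 2 = 0: acc unchanged = (14, 3)
  bit 3 = 0: acc unchanged = (14, 3)
  bit 4 = 1: acc = (14, 3) + (28, 22) = (22, 26)

19P = (22, 26)


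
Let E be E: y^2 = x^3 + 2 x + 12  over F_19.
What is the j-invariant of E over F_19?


Delta = -16(4 a^3 + 27 b^2) mod 19 = 18
-1728 * (4 a)^3 = -1728 * (4*2)^3 mod 19 = 18
j = 18 * 18^(-1) mod 19 = 1

j = 1 (mod 19)


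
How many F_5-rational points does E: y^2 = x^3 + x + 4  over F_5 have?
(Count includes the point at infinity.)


For each x in F_5, count y with y^2 = x^3 + 1 x + 4 mod 5:
  x = 0: RHS = 4, y in [2, 3]  -> 2 point(s)
  x = 1: RHS = 1, y in [1, 4]  -> 2 point(s)
  x = 2: RHS = 4, y in [2, 3]  -> 2 point(s)
  x = 3: RHS = 4, y in [2, 3]  -> 2 point(s)
Affine points: 8. Add the point at infinity: total = 9.

#E(F_5) = 9


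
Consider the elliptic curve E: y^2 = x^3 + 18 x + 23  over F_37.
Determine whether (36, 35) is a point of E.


Check whether y^2 = x^3 + 18 x + 23 (mod 37) for (x, y) = (36, 35).
LHS: y^2 = 35^2 mod 37 = 4
RHS: x^3 + 18 x + 23 = 36^3 + 18*36 + 23 mod 37 = 4
LHS = RHS

Yes, on the curve


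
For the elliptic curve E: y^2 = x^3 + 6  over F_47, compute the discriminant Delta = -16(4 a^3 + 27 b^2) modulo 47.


4 a^3 + 27 b^2 = 4*0^3 + 27*6^2 = 0 + 972 = 972
Delta = -16 * (972) = -15552
Delta mod 47 = 5

Delta = 5 (mod 47)


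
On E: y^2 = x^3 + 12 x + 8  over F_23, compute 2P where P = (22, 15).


Doubling: s = (3 x1^2 + a) / (2 y1)
s = (3*22^2 + 12) / (2*15) mod 23 = 12
x3 = s^2 - 2 x1 mod 23 = 12^2 - 2*22 = 8
y3 = s (x1 - x3) - y1 mod 23 = 12 * (22 - 8) - 15 = 15

2P = (8, 15)


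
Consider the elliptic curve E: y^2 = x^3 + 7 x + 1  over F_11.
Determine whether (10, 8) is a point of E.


Check whether y^2 = x^3 + 7 x + 1 (mod 11) for (x, y) = (10, 8).
LHS: y^2 = 8^2 mod 11 = 9
RHS: x^3 + 7 x + 1 = 10^3 + 7*10 + 1 mod 11 = 4
LHS != RHS

No, not on the curve


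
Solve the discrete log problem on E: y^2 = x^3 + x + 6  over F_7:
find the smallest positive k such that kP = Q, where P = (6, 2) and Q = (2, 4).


Enumerate multiples of P until we hit Q = (2, 4):
  1P = (6, 2)
  2P = (3, 1)
  3P = (2, 4)
Match found at i = 3.

k = 3


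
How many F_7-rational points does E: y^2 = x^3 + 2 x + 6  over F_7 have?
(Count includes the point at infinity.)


For each x in F_7, count y with y^2 = x^3 + 2 x + 6 mod 7:
  x = 1: RHS = 2, y in [3, 4]  -> 2 point(s)
  x = 2: RHS = 4, y in [2, 5]  -> 2 point(s)
  x = 3: RHS = 4, y in [2, 5]  -> 2 point(s)
  x = 4: RHS = 1, y in [1, 6]  -> 2 point(s)
  x = 5: RHS = 1, y in [1, 6]  -> 2 point(s)
Affine points: 10. Add the point at infinity: total = 11.

#E(F_7) = 11


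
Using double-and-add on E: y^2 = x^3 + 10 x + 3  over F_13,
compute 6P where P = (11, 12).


k = 6 = 110_2 (binary, LSB first: 011)
Double-and-add from P = (11, 12):
  bit 0 = 0: acc unchanged = O
  bit 1 = 1: acc = O + (8, 7) = (8, 7)
  bit 2 = 1: acc = (8, 7) + (7, 0) = (8, 6)

6P = (8, 6)


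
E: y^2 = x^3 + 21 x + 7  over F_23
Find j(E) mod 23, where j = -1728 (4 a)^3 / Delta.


Delta = -16(4 a^3 + 27 b^2) mod 23 = 21
-1728 * (4 a)^3 = -1728 * (4*21)^3 mod 23 = 18
j = 18 * 21^(-1) mod 23 = 14

j = 14 (mod 23)


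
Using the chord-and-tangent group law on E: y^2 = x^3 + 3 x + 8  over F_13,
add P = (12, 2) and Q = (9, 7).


P != Q, so use the chord formula.
s = (y2 - y1) / (x2 - x1) = (5) / (10) mod 13 = 7
x3 = s^2 - x1 - x2 mod 13 = 7^2 - 12 - 9 = 2
y3 = s (x1 - x3) - y1 mod 13 = 7 * (12 - 2) - 2 = 3

P + Q = (2, 3)


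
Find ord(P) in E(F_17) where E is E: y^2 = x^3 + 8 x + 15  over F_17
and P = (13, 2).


Compute successive multiples of P until we hit O:
  1P = (13, 2)
  2P = (0, 10)
  3P = (8, 8)
  4P = (9, 0)
  5P = (8, 9)
  6P = (0, 7)
  7P = (13, 15)
  8P = O

ord(P) = 8


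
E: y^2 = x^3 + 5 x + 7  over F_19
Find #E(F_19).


For each x in F_19, count y with y^2 = x^3 + 5 x + 7 mod 19:
  x = 0: RHS = 7, y in [8, 11]  -> 2 point(s)
  x = 2: RHS = 6, y in [5, 14]  -> 2 point(s)
  x = 3: RHS = 11, y in [7, 12]  -> 2 point(s)
  x = 5: RHS = 5, y in [9, 10]  -> 2 point(s)
  x = 6: RHS = 6, y in [5, 14]  -> 2 point(s)
  x = 7: RHS = 5, y in [9, 10]  -> 2 point(s)
  x = 11: RHS = 6, y in [5, 14]  -> 2 point(s)
  x = 12: RHS = 9, y in [3, 16]  -> 2 point(s)
  x = 14: RHS = 9, y in [3, 16]  -> 2 point(s)
  x = 18: RHS = 1, y in [1, 18]  -> 2 point(s)
Affine points: 20. Add the point at infinity: total = 21.

#E(F_19) = 21


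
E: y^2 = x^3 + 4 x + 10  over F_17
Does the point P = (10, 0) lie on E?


Check whether y^2 = x^3 + 4 x + 10 (mod 17) for (x, y) = (10, 0).
LHS: y^2 = 0^2 mod 17 = 0
RHS: x^3 + 4 x + 10 = 10^3 + 4*10 + 10 mod 17 = 13
LHS != RHS

No, not on the curve


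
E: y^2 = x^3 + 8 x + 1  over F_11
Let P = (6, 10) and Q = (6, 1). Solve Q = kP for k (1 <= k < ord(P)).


Enumerate multiples of P until we hit Q = (6, 1):
  1P = (6, 10)
  2P = (8, 7)
  3P = (2, 6)
  4P = (4, 3)
  5P = (5, 10)
  6P = (0, 1)
  7P = (10, 6)
  8P = (7, 2)
  9P = (7, 9)
  10P = (10, 5)
  11P = (0, 10)
  12P = (5, 1)
  13P = (4, 8)
  14P = (2, 5)
  15P = (8, 4)
  16P = (6, 1)
Match found at i = 16.

k = 16


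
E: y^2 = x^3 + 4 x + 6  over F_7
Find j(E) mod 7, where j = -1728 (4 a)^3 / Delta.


Delta = -16(4 a^3 + 27 b^2) mod 7 = 1
-1728 * (4 a)^3 = -1728 * (4*4)^3 mod 7 = 1
j = 1 * 1^(-1) mod 7 = 1

j = 1 (mod 7)


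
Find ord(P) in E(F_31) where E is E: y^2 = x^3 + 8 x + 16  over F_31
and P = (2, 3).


Compute successive multiples of P until we hit O:
  1P = (2, 3)
  2P = (14, 19)
  3P = (3, 6)
  4P = (4, 22)
  5P = (30, 10)
  6P = (1, 5)
  7P = (1, 26)
  8P = (30, 21)
  ... (continuing to 13P)
  13P = O

ord(P) = 13


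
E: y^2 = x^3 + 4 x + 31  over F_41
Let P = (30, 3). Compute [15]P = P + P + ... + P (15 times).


k = 15 = 1111_2 (binary, LSB first: 1111)
Double-and-add from P = (30, 3):
  bit 0 = 1: acc = O + (30, 3) = (30, 3)
  bit 1 = 1: acc = (30, 3) + (13, 5) = (0, 20)
  bit 2 = 1: acc = (0, 20) + (10, 13) = (36, 38)
  bit 3 = 1: acc = (36, 38) + (17, 25) = (13, 36)

15P = (13, 36)


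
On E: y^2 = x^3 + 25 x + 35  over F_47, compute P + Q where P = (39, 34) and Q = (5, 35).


P != Q, so use the chord formula.
s = (y2 - y1) / (x2 - x1) = (1) / (13) mod 47 = 29
x3 = s^2 - x1 - x2 mod 47 = 29^2 - 39 - 5 = 45
y3 = s (x1 - x3) - y1 mod 47 = 29 * (39 - 45) - 34 = 27

P + Q = (45, 27)


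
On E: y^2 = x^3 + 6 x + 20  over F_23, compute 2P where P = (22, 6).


Doubling: s = (3 x1^2 + a) / (2 y1)
s = (3*22^2 + 6) / (2*6) mod 23 = 18
x3 = s^2 - 2 x1 mod 23 = 18^2 - 2*22 = 4
y3 = s (x1 - x3) - y1 mod 23 = 18 * (22 - 4) - 6 = 19

2P = (4, 19)


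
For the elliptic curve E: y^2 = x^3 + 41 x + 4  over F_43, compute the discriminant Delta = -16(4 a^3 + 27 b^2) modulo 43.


4 a^3 + 27 b^2 = 4*41^3 + 27*4^2 = 275684 + 432 = 276116
Delta = -16 * (276116) = -4417856
Delta mod 43 = 7

Delta = 7 (mod 43)


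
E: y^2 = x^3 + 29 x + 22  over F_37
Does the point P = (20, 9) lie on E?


Check whether y^2 = x^3 + 29 x + 22 (mod 37) for (x, y) = (20, 9).
LHS: y^2 = 9^2 mod 37 = 7
RHS: x^3 + 29 x + 22 = 20^3 + 29*20 + 22 mod 37 = 18
LHS != RHS

No, not on the curve


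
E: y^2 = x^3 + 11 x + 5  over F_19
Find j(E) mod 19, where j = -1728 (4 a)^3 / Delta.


Delta = -16(4 a^3 + 27 b^2) mod 19 = 4
-1728 * (4 a)^3 = -1728 * (4*11)^3 mod 19 = 7
j = 7 * 4^(-1) mod 19 = 16

j = 16 (mod 19)


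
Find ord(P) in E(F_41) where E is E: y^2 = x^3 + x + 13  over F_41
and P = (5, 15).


Compute successive multiples of P until we hit O:
  1P = (5, 15)
  2P = (13, 3)
  3P = (15, 0)
  4P = (13, 38)
  5P = (5, 26)
  6P = O

ord(P) = 6


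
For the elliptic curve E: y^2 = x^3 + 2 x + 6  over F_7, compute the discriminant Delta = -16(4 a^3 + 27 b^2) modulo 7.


4 a^3 + 27 b^2 = 4*2^3 + 27*6^2 = 32 + 972 = 1004
Delta = -16 * (1004) = -16064
Delta mod 7 = 1

Delta = 1 (mod 7)


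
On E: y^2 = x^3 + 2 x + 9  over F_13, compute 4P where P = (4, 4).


k = 4 = 100_2 (binary, LSB first: 001)
Double-and-add from P = (4, 4):
  bit 0 = 0: acc unchanged = O
  bit 1 = 0: acc unchanged = O
  bit 2 = 1: acc = O + (8, 11) = (8, 11)

4P = (8, 11)


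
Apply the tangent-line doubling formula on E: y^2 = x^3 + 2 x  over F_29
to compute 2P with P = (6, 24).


Doubling: s = (3 x1^2 + a) / (2 y1)
s = (3*6^2 + 2) / (2*24) mod 29 = 18
x3 = s^2 - 2 x1 mod 29 = 18^2 - 2*6 = 22
y3 = s (x1 - x3) - y1 mod 29 = 18 * (6 - 22) - 24 = 7

2P = (22, 7)


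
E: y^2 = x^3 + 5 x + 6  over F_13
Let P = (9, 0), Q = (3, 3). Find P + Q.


P != Q, so use the chord formula.
s = (y2 - y1) / (x2 - x1) = (3) / (7) mod 13 = 6
x3 = s^2 - x1 - x2 mod 13 = 6^2 - 9 - 3 = 11
y3 = s (x1 - x3) - y1 mod 13 = 6 * (9 - 11) - 0 = 1

P + Q = (11, 1)


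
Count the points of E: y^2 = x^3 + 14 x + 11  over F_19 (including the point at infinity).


For each x in F_19, count y with y^2 = x^3 + 14 x + 11 mod 19:
  x = 0: RHS = 11, y in [7, 12]  -> 2 point(s)
  x = 1: RHS = 7, y in [8, 11]  -> 2 point(s)
  x = 2: RHS = 9, y in [3, 16]  -> 2 point(s)
  x = 3: RHS = 4, y in [2, 17]  -> 2 point(s)
  x = 4: RHS = 17, y in [6, 13]  -> 2 point(s)
  x = 5: RHS = 16, y in [4, 15]  -> 2 point(s)
  x = 6: RHS = 7, y in [8, 11]  -> 2 point(s)
  x = 9: RHS = 11, y in [7, 12]  -> 2 point(s)
  x = 10: RHS = 11, y in [7, 12]  -> 2 point(s)
  x = 12: RHS = 7, y in [8, 11]  -> 2 point(s)
  x = 14: RHS = 6, y in [5, 14]  -> 2 point(s)
  x = 15: RHS = 5, y in [9, 10]  -> 2 point(s)
Affine points: 24. Add the point at infinity: total = 25.

#E(F_19) = 25


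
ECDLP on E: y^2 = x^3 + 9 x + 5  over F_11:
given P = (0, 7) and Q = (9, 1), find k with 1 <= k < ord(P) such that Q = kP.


Enumerate multiples of P until we hit Q = (9, 1):
  1P = (0, 7)
  2P = (9, 10)
  3P = (7, 9)
  4P = (7, 2)
  5P = (9, 1)
Match found at i = 5.

k = 5


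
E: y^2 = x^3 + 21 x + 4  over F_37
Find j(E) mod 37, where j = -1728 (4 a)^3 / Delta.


Delta = -16(4 a^3 + 27 b^2) mod 37 = 6
-1728 * (4 a)^3 = -1728 * (4*21)^3 mod 37 = 11
j = 11 * 6^(-1) mod 37 = 8

j = 8 (mod 37)


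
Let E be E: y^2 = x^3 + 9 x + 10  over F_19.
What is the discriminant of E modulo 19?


4 a^3 + 27 b^2 = 4*9^3 + 27*10^2 = 2916 + 2700 = 5616
Delta = -16 * (5616) = -89856
Delta mod 19 = 14

Delta = 14 (mod 19)


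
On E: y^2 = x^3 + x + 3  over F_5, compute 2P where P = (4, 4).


Doubling: s = (3 x1^2 + a) / (2 y1)
s = (3*4^2 + 1) / (2*4) mod 5 = 3
x3 = s^2 - 2 x1 mod 5 = 3^2 - 2*4 = 1
y3 = s (x1 - x3) - y1 mod 5 = 3 * (4 - 1) - 4 = 0

2P = (1, 0)


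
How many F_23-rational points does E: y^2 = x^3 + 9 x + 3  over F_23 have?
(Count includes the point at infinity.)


For each x in F_23, count y with y^2 = x^3 + 9 x + 3 mod 23:
  x = 0: RHS = 3, y in [7, 16]  -> 2 point(s)
  x = 1: RHS = 13, y in [6, 17]  -> 2 point(s)
  x = 2: RHS = 6, y in [11, 12]  -> 2 point(s)
  x = 5: RHS = 12, y in [9, 14]  -> 2 point(s)
  x = 7: RHS = 18, y in [8, 15]  -> 2 point(s)
  x = 8: RHS = 12, y in [9, 14]  -> 2 point(s)
  x = 9: RHS = 8, y in [10, 13]  -> 2 point(s)
  x = 10: RHS = 12, y in [9, 14]  -> 2 point(s)
  x = 17: RHS = 9, y in [3, 20]  -> 2 point(s)
  x = 19: RHS = 18, y in [8, 15]  -> 2 point(s)
  x = 20: RHS = 18, y in [8, 15]  -> 2 point(s)
  x = 21: RHS = 0, y in [0]  -> 1 point(s)
  x = 22: RHS = 16, y in [4, 19]  -> 2 point(s)
Affine points: 25. Add the point at infinity: total = 26.

#E(F_23) = 26


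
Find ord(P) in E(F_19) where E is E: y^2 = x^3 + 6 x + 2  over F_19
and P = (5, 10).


Compute successive multiples of P until we hit O:
  1P = (5, 10)
  2P = (15, 16)
  3P = (10, 6)
  4P = (13, 4)
  5P = (17, 18)
  6P = (8, 7)
  7P = (7, 11)
  8P = (12, 15)
  ... (continuing to 25P)
  25P = O

ord(P) = 25


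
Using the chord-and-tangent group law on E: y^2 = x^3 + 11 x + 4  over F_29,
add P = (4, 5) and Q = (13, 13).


P != Q, so use the chord formula.
s = (y2 - y1) / (x2 - x1) = (8) / (9) mod 29 = 17
x3 = s^2 - x1 - x2 mod 29 = 17^2 - 4 - 13 = 11
y3 = s (x1 - x3) - y1 mod 29 = 17 * (4 - 11) - 5 = 21

P + Q = (11, 21)


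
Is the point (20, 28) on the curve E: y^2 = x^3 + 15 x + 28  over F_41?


Check whether y^2 = x^3 + 15 x + 28 (mod 41) for (x, y) = (20, 28).
LHS: y^2 = 28^2 mod 41 = 5
RHS: x^3 + 15 x + 28 = 20^3 + 15*20 + 28 mod 41 = 5
LHS = RHS

Yes, on the curve


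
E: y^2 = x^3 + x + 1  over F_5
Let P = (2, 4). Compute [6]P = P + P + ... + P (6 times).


k = 6 = 110_2 (binary, LSB first: 011)
Double-and-add from P = (2, 4):
  bit 0 = 0: acc unchanged = O
  bit 1 = 1: acc = O + (2, 1) = (2, 1)
  bit 2 = 1: acc = (2, 1) + (2, 4) = O

6P = O


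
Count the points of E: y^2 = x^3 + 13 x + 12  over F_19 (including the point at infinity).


For each x in F_19, count y with y^2 = x^3 + 13 x + 12 mod 19:
  x = 1: RHS = 7, y in [8, 11]  -> 2 point(s)
  x = 7: RHS = 9, y in [3, 16]  -> 2 point(s)
  x = 8: RHS = 1, y in [1, 18]  -> 2 point(s)
  x = 11: RHS = 4, y in [2, 17]  -> 2 point(s)
  x = 17: RHS = 16, y in [4, 15]  -> 2 point(s)
  x = 18: RHS = 17, y in [6, 13]  -> 2 point(s)
Affine points: 12. Add the point at infinity: total = 13.

#E(F_19) = 13


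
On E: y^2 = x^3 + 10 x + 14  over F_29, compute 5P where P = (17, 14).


k = 5 = 101_2 (binary, LSB first: 101)
Double-and-add from P = (17, 14):
  bit 0 = 1: acc = O + (17, 14) = (17, 14)
  bit 1 = 0: acc unchanged = (17, 14)
  bit 2 = 1: acc = (17, 14) + (22, 23) = (6, 0)

5P = (6, 0)


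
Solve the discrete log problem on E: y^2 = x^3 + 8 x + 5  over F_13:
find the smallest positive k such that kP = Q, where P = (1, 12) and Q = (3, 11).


Enumerate multiples of P until we hit Q = (3, 11):
  1P = (1, 12)
  2P = (12, 3)
  3P = (4, 7)
  4P = (5, 12)
  5P = (7, 1)
  6P = (8, 3)
  7P = (3, 11)
Match found at i = 7.

k = 7


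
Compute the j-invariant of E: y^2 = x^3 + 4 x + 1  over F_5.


Delta = -16(4 a^3 + 27 b^2) mod 5 = 2
-1728 * (4 a)^3 = -1728 * (4*4)^3 mod 5 = 2
j = 2 * 2^(-1) mod 5 = 1

j = 1 (mod 5)


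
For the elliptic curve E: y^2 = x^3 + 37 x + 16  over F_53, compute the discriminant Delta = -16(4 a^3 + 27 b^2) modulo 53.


4 a^3 + 27 b^2 = 4*37^3 + 27*16^2 = 202612 + 6912 = 209524
Delta = -16 * (209524) = -3352384
Delta mod 53 = 25

Delta = 25 (mod 53)


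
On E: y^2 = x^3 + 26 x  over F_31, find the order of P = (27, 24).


Compute successive multiples of P until we hit O:
  1P = (27, 24)
  2P = (10, 19)
  3P = (12, 26)
  4P = (8, 21)
  5P = (29, 23)
  6P = (14, 16)
  7P = (30, 29)
  8P = (25, 0)
  ... (continuing to 16P)
  16P = O

ord(P) = 16


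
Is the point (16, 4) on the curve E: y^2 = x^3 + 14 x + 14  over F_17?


Check whether y^2 = x^3 + 14 x + 14 (mod 17) for (x, y) = (16, 4).
LHS: y^2 = 4^2 mod 17 = 16
RHS: x^3 + 14 x + 14 = 16^3 + 14*16 + 14 mod 17 = 16
LHS = RHS

Yes, on the curve


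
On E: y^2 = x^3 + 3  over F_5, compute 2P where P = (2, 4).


Doubling: s = (3 x1^2 + a) / (2 y1)
s = (3*2^2 + 0) / (2*4) mod 5 = 4
x3 = s^2 - 2 x1 mod 5 = 4^2 - 2*2 = 2
y3 = s (x1 - x3) - y1 mod 5 = 4 * (2 - 2) - 4 = 1

2P = (2, 1)


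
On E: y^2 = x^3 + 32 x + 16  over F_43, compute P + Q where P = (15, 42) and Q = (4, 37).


P != Q, so use the chord formula.
s = (y2 - y1) / (x2 - x1) = (38) / (32) mod 43 = 20
x3 = s^2 - x1 - x2 mod 43 = 20^2 - 15 - 4 = 37
y3 = s (x1 - x3) - y1 mod 43 = 20 * (15 - 37) - 42 = 34

P + Q = (37, 34)


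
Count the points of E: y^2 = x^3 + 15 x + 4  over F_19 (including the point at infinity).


For each x in F_19, count y with y^2 = x^3 + 15 x + 4 mod 19:
  x = 0: RHS = 4, y in [2, 17]  -> 2 point(s)
  x = 1: RHS = 1, y in [1, 18]  -> 2 point(s)
  x = 2: RHS = 4, y in [2, 17]  -> 2 point(s)
  x = 3: RHS = 0, y in [0]  -> 1 point(s)
  x = 6: RHS = 6, y in [5, 14]  -> 2 point(s)
  x = 8: RHS = 9, y in [3, 16]  -> 2 point(s)
  x = 17: RHS = 4, y in [2, 17]  -> 2 point(s)
  x = 18: RHS = 7, y in [8, 11]  -> 2 point(s)
Affine points: 15. Add the point at infinity: total = 16.

#E(F_19) = 16


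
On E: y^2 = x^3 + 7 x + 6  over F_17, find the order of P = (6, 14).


Compute successive multiples of P until we hit O:
  1P = (6, 14)
  2P = (13, 4)
  3P = (16, 10)
  4P = (4, 9)
  5P = (9, 4)
  6P = (15, 16)
  7P = (12, 13)
  8P = (8, 9)
  ... (continuing to 21P)
  21P = O

ord(P) = 21


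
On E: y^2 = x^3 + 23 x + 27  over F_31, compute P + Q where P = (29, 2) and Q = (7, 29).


P != Q, so use the chord formula.
s = (y2 - y1) / (x2 - x1) = (27) / (9) mod 31 = 3
x3 = s^2 - x1 - x2 mod 31 = 3^2 - 29 - 7 = 4
y3 = s (x1 - x3) - y1 mod 31 = 3 * (29 - 4) - 2 = 11

P + Q = (4, 11)


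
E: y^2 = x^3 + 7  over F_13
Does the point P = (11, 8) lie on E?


Check whether y^2 = x^3 + 0 x + 7 (mod 13) for (x, y) = (11, 8).
LHS: y^2 = 8^2 mod 13 = 12
RHS: x^3 + 0 x + 7 = 11^3 + 0*11 + 7 mod 13 = 12
LHS = RHS

Yes, on the curve


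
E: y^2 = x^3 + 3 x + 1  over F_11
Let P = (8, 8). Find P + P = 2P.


Doubling: s = (3 x1^2 + a) / (2 y1)
s = (3*8^2 + 3) / (2*8) mod 11 = 6
x3 = s^2 - 2 x1 mod 11 = 6^2 - 2*8 = 9
y3 = s (x1 - x3) - y1 mod 11 = 6 * (8 - 9) - 8 = 8

2P = (9, 8)


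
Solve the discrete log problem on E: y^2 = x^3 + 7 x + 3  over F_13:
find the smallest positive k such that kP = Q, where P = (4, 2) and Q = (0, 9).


Enumerate multiples of P until we hit Q = (0, 9):
  1P = (4, 2)
  2P = (8, 8)
  3P = (0, 4)
  4P = (6, 12)
  5P = (2, 8)
  6P = (3, 8)
  7P = (3, 5)
  8P = (2, 5)
  9P = (6, 1)
  10P = (0, 9)
Match found at i = 10.

k = 10


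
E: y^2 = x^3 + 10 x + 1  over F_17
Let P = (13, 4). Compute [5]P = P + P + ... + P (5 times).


k = 5 = 101_2 (binary, LSB first: 101)
Double-and-add from P = (13, 4):
  bit 0 = 1: acc = O + (13, 4) = (13, 4)
  bit 1 = 0: acc unchanged = (13, 4)
  bit 2 = 1: acc = (13, 4) + (8, 10) = (9, 15)

5P = (9, 15)


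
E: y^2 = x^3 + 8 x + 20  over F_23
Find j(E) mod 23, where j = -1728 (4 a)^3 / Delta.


Delta = -16(4 a^3 + 27 b^2) mod 23 = 6
-1728 * (4 a)^3 = -1728 * (4*8)^3 mod 23 = 21
j = 21 * 6^(-1) mod 23 = 15

j = 15 (mod 23)


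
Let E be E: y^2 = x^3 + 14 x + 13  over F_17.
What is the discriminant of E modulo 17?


4 a^3 + 27 b^2 = 4*14^3 + 27*13^2 = 10976 + 4563 = 15539
Delta = -16 * (15539) = -248624
Delta mod 17 = 1

Delta = 1 (mod 17)


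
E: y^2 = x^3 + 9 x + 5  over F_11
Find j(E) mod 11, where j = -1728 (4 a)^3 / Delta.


Delta = -16(4 a^3 + 27 b^2) mod 11 = 8
-1728 * (4 a)^3 = -1728 * (4*9)^3 mod 11 = 6
j = 6 * 8^(-1) mod 11 = 9

j = 9 (mod 11)


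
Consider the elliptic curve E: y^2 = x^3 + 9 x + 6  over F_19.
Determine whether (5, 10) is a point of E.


Check whether y^2 = x^3 + 9 x + 6 (mod 19) for (x, y) = (5, 10).
LHS: y^2 = 10^2 mod 19 = 5
RHS: x^3 + 9 x + 6 = 5^3 + 9*5 + 6 mod 19 = 5
LHS = RHS

Yes, on the curve


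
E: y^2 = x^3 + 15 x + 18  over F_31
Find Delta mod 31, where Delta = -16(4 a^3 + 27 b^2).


4 a^3 + 27 b^2 = 4*15^3 + 27*18^2 = 13500 + 8748 = 22248
Delta = -16 * (22248) = -355968
Delta mod 31 = 5

Delta = 5 (mod 31)


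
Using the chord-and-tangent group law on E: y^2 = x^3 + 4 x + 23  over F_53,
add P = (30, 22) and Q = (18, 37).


P != Q, so use the chord formula.
s = (y2 - y1) / (x2 - x1) = (15) / (41) mod 53 = 12
x3 = s^2 - x1 - x2 mod 53 = 12^2 - 30 - 18 = 43
y3 = s (x1 - x3) - y1 mod 53 = 12 * (30 - 43) - 22 = 34

P + Q = (43, 34)


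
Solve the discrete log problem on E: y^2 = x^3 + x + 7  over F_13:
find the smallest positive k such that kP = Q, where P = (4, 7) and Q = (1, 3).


Enumerate multiples of P until we hit Q = (1, 3):
  1P = (4, 7)
  2P = (1, 10)
  3P = (9, 11)
  4P = (10, 9)
  5P = (2, 11)
  6P = (11, 7)
  7P = (11, 6)
  8P = (2, 2)
  9P = (10, 4)
  10P = (9, 2)
  11P = (1, 3)
Match found at i = 11.

k = 11


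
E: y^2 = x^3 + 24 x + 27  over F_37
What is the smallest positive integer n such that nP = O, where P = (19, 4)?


Compute successive multiples of P until we hit O:
  1P = (19, 4)
  2P = (24, 21)
  3P = (10, 34)
  4P = (15, 32)
  5P = (15, 5)
  6P = (10, 3)
  7P = (24, 16)
  8P = (19, 33)
  ... (continuing to 9P)
  9P = O

ord(P) = 9


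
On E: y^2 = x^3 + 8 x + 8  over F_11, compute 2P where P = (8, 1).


Doubling: s = (3 x1^2 + a) / (2 y1)
s = (3*8^2 + 8) / (2*1) mod 11 = 1
x3 = s^2 - 2 x1 mod 11 = 1^2 - 2*8 = 7
y3 = s (x1 - x3) - y1 mod 11 = 1 * (8 - 7) - 1 = 0

2P = (7, 0)


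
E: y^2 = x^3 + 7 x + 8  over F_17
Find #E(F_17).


For each x in F_17, count y with y^2 = x^3 + 7 x + 8 mod 17:
  x = 0: RHS = 8, y in [5, 12]  -> 2 point(s)
  x = 1: RHS = 16, y in [4, 13]  -> 2 point(s)
  x = 2: RHS = 13, y in [8, 9]  -> 2 point(s)
  x = 4: RHS = 15, y in [7, 10]  -> 2 point(s)
  x = 5: RHS = 15, y in [7, 10]  -> 2 point(s)
  x = 7: RHS = 9, y in [3, 14]  -> 2 point(s)
  x = 8: RHS = 15, y in [7, 10]  -> 2 point(s)
  x = 9: RHS = 1, y in [1, 16]  -> 2 point(s)
  x = 12: RHS = 1, y in [1, 16]  -> 2 point(s)
  x = 13: RHS = 1, y in [1, 16]  -> 2 point(s)
  x = 16: RHS = 0, y in [0]  -> 1 point(s)
Affine points: 21. Add the point at infinity: total = 22.

#E(F_17) = 22


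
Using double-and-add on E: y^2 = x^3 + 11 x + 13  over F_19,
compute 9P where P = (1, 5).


k = 9 = 1001_2 (binary, LSB first: 1001)
Double-and-add from P = (1, 5):
  bit 0 = 1: acc = O + (1, 5) = (1, 5)
  bit 1 = 0: acc unchanged = (1, 5)
  bit 2 = 0: acc unchanged = (1, 5)
  bit 3 = 1: acc = (1, 5) + (2, 10) = (3, 4)

9P = (3, 4)


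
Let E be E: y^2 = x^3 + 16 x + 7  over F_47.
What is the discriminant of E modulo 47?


4 a^3 + 27 b^2 = 4*16^3 + 27*7^2 = 16384 + 1323 = 17707
Delta = -16 * (17707) = -283312
Delta mod 47 = 4

Delta = 4 (mod 47)


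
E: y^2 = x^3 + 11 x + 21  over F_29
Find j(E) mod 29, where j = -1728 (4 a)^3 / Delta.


Delta = -16(4 a^3 + 27 b^2) mod 29 = 7
-1728 * (4 a)^3 = -1728 * (4*11)^3 mod 29 = 16
j = 16 * 7^(-1) mod 29 = 23

j = 23 (mod 29)


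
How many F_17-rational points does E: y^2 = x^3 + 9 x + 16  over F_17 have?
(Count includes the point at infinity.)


For each x in F_17, count y with y^2 = x^3 + 9 x + 16 mod 17:
  x = 0: RHS = 16, y in [4, 13]  -> 2 point(s)
  x = 1: RHS = 9, y in [3, 14]  -> 2 point(s)
  x = 2: RHS = 8, y in [5, 12]  -> 2 point(s)
  x = 3: RHS = 2, y in [6, 11]  -> 2 point(s)
  x = 5: RHS = 16, y in [4, 13]  -> 2 point(s)
  x = 10: RHS = 1, y in [1, 16]  -> 2 point(s)
  x = 11: RHS = 1, y in [1, 16]  -> 2 point(s)
  x = 12: RHS = 16, y in [4, 13]  -> 2 point(s)
  x = 13: RHS = 1, y in [1, 16]  -> 2 point(s)
  x = 14: RHS = 13, y in [8, 9]  -> 2 point(s)
Affine points: 20. Add the point at infinity: total = 21.

#E(F_17) = 21


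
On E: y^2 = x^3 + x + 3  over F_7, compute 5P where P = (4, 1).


k = 5 = 101_2 (binary, LSB first: 101)
Double-and-add from P = (4, 1):
  bit 0 = 1: acc = O + (4, 1) = (4, 1)
  bit 1 = 0: acc unchanged = (4, 1)
  bit 2 = 1: acc = (4, 1) + (6, 1) = (4, 6)

5P = (4, 6)


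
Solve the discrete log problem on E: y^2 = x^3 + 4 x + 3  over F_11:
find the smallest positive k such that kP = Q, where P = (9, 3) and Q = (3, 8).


Enumerate multiples of P until we hit Q = (3, 8):
  1P = (9, 3)
  2P = (5, 4)
  3P = (6, 10)
  4P = (10, 3)
  5P = (3, 8)
Match found at i = 5.

k = 5


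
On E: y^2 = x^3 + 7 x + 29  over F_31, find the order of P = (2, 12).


Compute successive multiples of P until we hit O:
  1P = (2, 12)
  2P = (4, 20)
  3P = (10, 18)
  4P = (6, 16)
  5P = (24, 28)
  6P = (25, 22)
  7P = (23, 22)
  8P = (7, 24)
  ... (continuing to 29P)
  29P = O

ord(P) = 29


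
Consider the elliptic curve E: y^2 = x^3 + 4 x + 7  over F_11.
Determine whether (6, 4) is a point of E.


Check whether y^2 = x^3 + 4 x + 7 (mod 11) for (x, y) = (6, 4).
LHS: y^2 = 4^2 mod 11 = 5
RHS: x^3 + 4 x + 7 = 6^3 + 4*6 + 7 mod 11 = 5
LHS = RHS

Yes, on the curve


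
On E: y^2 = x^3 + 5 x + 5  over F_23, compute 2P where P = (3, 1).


Doubling: s = (3 x1^2 + a) / (2 y1)
s = (3*3^2 + 5) / (2*1) mod 23 = 16
x3 = s^2 - 2 x1 mod 23 = 16^2 - 2*3 = 20
y3 = s (x1 - x3) - y1 mod 23 = 16 * (3 - 20) - 1 = 3

2P = (20, 3)


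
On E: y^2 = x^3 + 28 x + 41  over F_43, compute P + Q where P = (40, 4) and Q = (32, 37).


P != Q, so use the chord formula.
s = (y2 - y1) / (x2 - x1) = (33) / (35) mod 43 = 12
x3 = s^2 - x1 - x2 mod 43 = 12^2 - 40 - 32 = 29
y3 = s (x1 - x3) - y1 mod 43 = 12 * (40 - 29) - 4 = 42

P + Q = (29, 42)


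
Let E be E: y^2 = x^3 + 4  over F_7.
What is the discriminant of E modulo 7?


4 a^3 + 27 b^2 = 4*0^3 + 27*4^2 = 0 + 432 = 432
Delta = -16 * (432) = -6912
Delta mod 7 = 4

Delta = 4 (mod 7)


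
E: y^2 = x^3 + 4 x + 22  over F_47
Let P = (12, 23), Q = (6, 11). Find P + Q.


P != Q, so use the chord formula.
s = (y2 - y1) / (x2 - x1) = (35) / (41) mod 47 = 2
x3 = s^2 - x1 - x2 mod 47 = 2^2 - 12 - 6 = 33
y3 = s (x1 - x3) - y1 mod 47 = 2 * (12 - 33) - 23 = 29

P + Q = (33, 29)


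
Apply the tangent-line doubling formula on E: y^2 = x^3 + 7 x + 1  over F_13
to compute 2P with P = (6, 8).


Doubling: s = (3 x1^2 + a) / (2 y1)
s = (3*6^2 + 7) / (2*8) mod 13 = 8
x3 = s^2 - 2 x1 mod 13 = 8^2 - 2*6 = 0
y3 = s (x1 - x3) - y1 mod 13 = 8 * (6 - 0) - 8 = 1

2P = (0, 1)


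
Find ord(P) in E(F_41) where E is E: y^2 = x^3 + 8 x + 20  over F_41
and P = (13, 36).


Compute successive multiples of P until we hit O:
  1P = (13, 36)
  2P = (33, 10)
  3P = (34, 20)
  4P = (34, 21)
  5P = (33, 31)
  6P = (13, 5)
  7P = O

ord(P) = 7


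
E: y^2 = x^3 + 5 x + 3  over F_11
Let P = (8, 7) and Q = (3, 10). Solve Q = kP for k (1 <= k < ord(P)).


Enumerate multiples of P until we hit Q = (3, 10):
  1P = (8, 7)
  2P = (0, 5)
  3P = (1, 3)
  4P = (3, 10)
Match found at i = 4.

k = 4


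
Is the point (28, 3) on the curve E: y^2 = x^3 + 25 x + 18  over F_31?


Check whether y^2 = x^3 + 25 x + 18 (mod 31) for (x, y) = (28, 3).
LHS: y^2 = 3^2 mod 31 = 9
RHS: x^3 + 25 x + 18 = 28^3 + 25*28 + 18 mod 31 = 9
LHS = RHS

Yes, on the curve


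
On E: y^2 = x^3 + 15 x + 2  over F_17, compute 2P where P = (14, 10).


k = 2 = 10_2 (binary, LSB first: 01)
Double-and-add from P = (14, 10):
  bit 0 = 0: acc unchanged = O
  bit 1 = 1: acc = O + (15, 10) = (15, 10)

2P = (15, 10)


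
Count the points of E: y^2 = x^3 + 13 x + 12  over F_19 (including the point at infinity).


For each x in F_19, count y with y^2 = x^3 + 13 x + 12 mod 19:
  x = 1: RHS = 7, y in [8, 11]  -> 2 point(s)
  x = 7: RHS = 9, y in [3, 16]  -> 2 point(s)
  x = 8: RHS = 1, y in [1, 18]  -> 2 point(s)
  x = 11: RHS = 4, y in [2, 17]  -> 2 point(s)
  x = 17: RHS = 16, y in [4, 15]  -> 2 point(s)
  x = 18: RHS = 17, y in [6, 13]  -> 2 point(s)
Affine points: 12. Add the point at infinity: total = 13.

#E(F_19) = 13


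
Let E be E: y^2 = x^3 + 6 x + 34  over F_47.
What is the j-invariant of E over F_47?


Delta = -16(4 a^3 + 27 b^2) mod 47 = 24
-1728 * (4 a)^3 = -1728 * (4*6)^3 mod 47 = 19
j = 19 * 24^(-1) mod 47 = 38

j = 38 (mod 47)


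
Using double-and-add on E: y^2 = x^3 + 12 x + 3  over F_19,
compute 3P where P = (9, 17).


k = 3 = 11_2 (binary, LSB first: 11)
Double-and-add from P = (9, 17):
  bit 0 = 1: acc = O + (9, 17) = (9, 17)
  bit 1 = 1: acc = (9, 17) + (5, 13) = (6, 5)

3P = (6, 5)


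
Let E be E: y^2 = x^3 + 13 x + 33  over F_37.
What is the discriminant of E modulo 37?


4 a^3 + 27 b^2 = 4*13^3 + 27*33^2 = 8788 + 29403 = 38191
Delta = -16 * (38191) = -611056
Delta mod 37 = 36

Delta = 36 (mod 37)


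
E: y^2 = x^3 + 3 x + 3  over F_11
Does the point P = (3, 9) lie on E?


Check whether y^2 = x^3 + 3 x + 3 (mod 11) for (x, y) = (3, 9).
LHS: y^2 = 9^2 mod 11 = 4
RHS: x^3 + 3 x + 3 = 3^3 + 3*3 + 3 mod 11 = 6
LHS != RHS

No, not on the curve


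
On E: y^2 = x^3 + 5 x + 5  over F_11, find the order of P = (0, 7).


Compute successive multiples of P until we hit O:
  1P = (0, 7)
  2P = (4, 1)
  3P = (1, 0)
  4P = (4, 10)
  5P = (0, 4)
  6P = O

ord(P) = 6


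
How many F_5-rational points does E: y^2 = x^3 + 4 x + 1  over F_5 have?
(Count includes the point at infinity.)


For each x in F_5, count y with y^2 = x^3 + 4 x + 1 mod 5:
  x = 0: RHS = 1, y in [1, 4]  -> 2 point(s)
  x = 1: RHS = 1, y in [1, 4]  -> 2 point(s)
  x = 3: RHS = 0, y in [0]  -> 1 point(s)
  x = 4: RHS = 1, y in [1, 4]  -> 2 point(s)
Affine points: 7. Add the point at infinity: total = 8.

#E(F_5) = 8


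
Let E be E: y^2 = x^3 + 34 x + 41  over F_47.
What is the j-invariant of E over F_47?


Delta = -16(4 a^3 + 27 b^2) mod 47 = 36
-1728 * (4 a)^3 = -1728 * (4*34)^3 mod 47 = 35
j = 35 * 36^(-1) mod 47 = 31

j = 31 (mod 47)


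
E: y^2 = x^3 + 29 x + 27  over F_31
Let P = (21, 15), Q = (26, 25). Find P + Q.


P != Q, so use the chord formula.
s = (y2 - y1) / (x2 - x1) = (10) / (5) mod 31 = 2
x3 = s^2 - x1 - x2 mod 31 = 2^2 - 21 - 26 = 19
y3 = s (x1 - x3) - y1 mod 31 = 2 * (21 - 19) - 15 = 20

P + Q = (19, 20)


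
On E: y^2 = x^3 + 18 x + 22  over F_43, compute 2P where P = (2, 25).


Doubling: s = (3 x1^2 + a) / (2 y1)
s = (3*2^2 + 18) / (2*25) mod 43 = 35
x3 = s^2 - 2 x1 mod 43 = 35^2 - 2*2 = 17
y3 = s (x1 - x3) - y1 mod 43 = 35 * (2 - 17) - 25 = 9

2P = (17, 9)


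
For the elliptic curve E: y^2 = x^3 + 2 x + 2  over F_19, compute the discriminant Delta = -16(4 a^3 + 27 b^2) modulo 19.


4 a^3 + 27 b^2 = 4*2^3 + 27*2^2 = 32 + 108 = 140
Delta = -16 * (140) = -2240
Delta mod 19 = 2

Delta = 2 (mod 19)


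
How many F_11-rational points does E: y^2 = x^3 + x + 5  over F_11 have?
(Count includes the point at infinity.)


For each x in F_11, count y with y^2 = x^3 + 1 x + 5 mod 11:
  x = 0: RHS = 5, y in [4, 7]  -> 2 point(s)
  x = 2: RHS = 4, y in [2, 9]  -> 2 point(s)
  x = 5: RHS = 3, y in [5, 6]  -> 2 point(s)
  x = 7: RHS = 3, y in [5, 6]  -> 2 point(s)
  x = 10: RHS = 3, y in [5, 6]  -> 2 point(s)
Affine points: 10. Add the point at infinity: total = 11.

#E(F_11) = 11


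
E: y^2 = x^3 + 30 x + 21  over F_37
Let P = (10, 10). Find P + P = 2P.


Doubling: s = (3 x1^2 + a) / (2 y1)
s = (3*10^2 + 30) / (2*10) mod 37 = 35
x3 = s^2 - 2 x1 mod 37 = 35^2 - 2*10 = 21
y3 = s (x1 - x3) - y1 mod 37 = 35 * (10 - 21) - 10 = 12

2P = (21, 12)


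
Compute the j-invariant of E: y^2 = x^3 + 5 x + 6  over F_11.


Delta = -16(4 a^3 + 27 b^2) mod 11 = 10
-1728 * (4 a)^3 = -1728 * (4*5)^3 mod 11 = 8
j = 8 * 10^(-1) mod 11 = 3

j = 3 (mod 11)


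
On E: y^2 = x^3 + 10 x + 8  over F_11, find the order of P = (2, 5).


Compute successive multiples of P until we hit O:
  1P = (2, 5)
  2P = (7, 6)
  3P = (6, 3)
  4P = (6, 8)
  5P = (7, 5)
  6P = (2, 6)
  7P = O

ord(P) = 7


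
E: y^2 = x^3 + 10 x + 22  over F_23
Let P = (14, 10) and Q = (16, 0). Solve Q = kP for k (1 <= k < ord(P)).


Enumerate multiples of P until we hit Q = (16, 0):
  1P = (14, 10)
  2P = (18, 13)
  3P = (16, 0)
Match found at i = 3.

k = 3


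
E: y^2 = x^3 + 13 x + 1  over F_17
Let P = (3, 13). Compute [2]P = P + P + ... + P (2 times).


k = 2 = 10_2 (binary, LSB first: 01)
Double-and-add from P = (3, 13):
  bit 0 = 0: acc unchanged = O
  bit 1 = 1: acc = O + (2, 16) = (2, 16)

2P = (2, 16)


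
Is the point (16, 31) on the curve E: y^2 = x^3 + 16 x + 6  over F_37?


Check whether y^2 = x^3 + 16 x + 6 (mod 37) for (x, y) = (16, 31).
LHS: y^2 = 31^2 mod 37 = 36
RHS: x^3 + 16 x + 6 = 16^3 + 16*16 + 6 mod 37 = 29
LHS != RHS

No, not on the curve


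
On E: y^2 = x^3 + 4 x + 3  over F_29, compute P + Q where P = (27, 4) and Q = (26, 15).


P != Q, so use the chord formula.
s = (y2 - y1) / (x2 - x1) = (11) / (28) mod 29 = 18
x3 = s^2 - x1 - x2 mod 29 = 18^2 - 27 - 26 = 10
y3 = s (x1 - x3) - y1 mod 29 = 18 * (27 - 10) - 4 = 12

P + Q = (10, 12)


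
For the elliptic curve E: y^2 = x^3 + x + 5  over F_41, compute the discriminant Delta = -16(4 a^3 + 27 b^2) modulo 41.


4 a^3 + 27 b^2 = 4*1^3 + 27*5^2 = 4 + 675 = 679
Delta = -16 * (679) = -10864
Delta mod 41 = 1

Delta = 1 (mod 41)


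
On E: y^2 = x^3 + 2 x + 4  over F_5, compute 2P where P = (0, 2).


Doubling: s = (3 x1^2 + a) / (2 y1)
s = (3*0^2 + 2) / (2*2) mod 5 = 3
x3 = s^2 - 2 x1 mod 5 = 3^2 - 2*0 = 4
y3 = s (x1 - x3) - y1 mod 5 = 3 * (0 - 4) - 2 = 1

2P = (4, 1)


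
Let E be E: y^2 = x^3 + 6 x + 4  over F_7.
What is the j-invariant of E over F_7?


Delta = -16(4 a^3 + 27 b^2) mod 7 = 5
-1728 * (4 a)^3 = -1728 * (4*6)^3 mod 7 = 6
j = 6 * 5^(-1) mod 7 = 4

j = 4 (mod 7)


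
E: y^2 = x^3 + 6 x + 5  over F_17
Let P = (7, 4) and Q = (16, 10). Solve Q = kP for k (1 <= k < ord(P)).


Enumerate multiples of P until we hit Q = (16, 10):
  1P = (7, 4)
  2P = (3, 13)
  3P = (11, 5)
  4P = (15, 11)
  5P = (4, 5)
  6P = (8, 2)
  7P = (6, 11)
  8P = (2, 12)
  9P = (16, 7)
  10P = (13, 11)
  11P = (13, 6)
  12P = (16, 10)
Match found at i = 12.

k = 12


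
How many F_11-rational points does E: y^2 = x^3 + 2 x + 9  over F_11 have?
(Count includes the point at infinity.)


For each x in F_11, count y with y^2 = x^3 + 2 x + 9 mod 11:
  x = 0: RHS = 9, y in [3, 8]  -> 2 point(s)
  x = 1: RHS = 1, y in [1, 10]  -> 2 point(s)
  x = 3: RHS = 9, y in [3, 8]  -> 2 point(s)
  x = 4: RHS = 4, y in [2, 9]  -> 2 point(s)
  x = 5: RHS = 1, y in [1, 10]  -> 2 point(s)
  x = 7: RHS = 3, y in [5, 6]  -> 2 point(s)
  x = 8: RHS = 9, y in [3, 8]  -> 2 point(s)
Affine points: 14. Add the point at infinity: total = 15.

#E(F_11) = 15


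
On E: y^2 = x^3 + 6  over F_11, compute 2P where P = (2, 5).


k = 2 = 10_2 (binary, LSB first: 01)
Double-and-add from P = (2, 5):
  bit 0 = 0: acc unchanged = O
  bit 1 = 1: acc = O + (8, 1) = (8, 1)

2P = (8, 1)


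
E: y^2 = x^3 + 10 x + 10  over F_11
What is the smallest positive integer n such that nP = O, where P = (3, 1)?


Compute successive multiples of P until we hit O:
  1P = (3, 1)
  2P = (9, 9)
  3P = (2, 4)
  4P = (4, 2)
  5P = (5, 8)
  6P = (7, 7)
  7P = (6, 0)
  8P = (7, 4)
  ... (continuing to 14P)
  14P = O

ord(P) = 14
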